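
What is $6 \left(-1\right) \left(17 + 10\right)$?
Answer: $-162$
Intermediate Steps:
$6 \left(-1\right) \left(17 + 10\right) = \left(-6\right) 27 = -162$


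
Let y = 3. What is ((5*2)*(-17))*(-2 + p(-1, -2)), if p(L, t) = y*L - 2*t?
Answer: 170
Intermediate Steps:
p(L, t) = -2*t + 3*L (p(L, t) = 3*L - 2*t = -2*t + 3*L)
((5*2)*(-17))*(-2 + p(-1, -2)) = ((5*2)*(-17))*(-2 + (-2*(-2) + 3*(-1))) = (10*(-17))*(-2 + (4 - 3)) = -170*(-2 + 1) = -170*(-1) = 170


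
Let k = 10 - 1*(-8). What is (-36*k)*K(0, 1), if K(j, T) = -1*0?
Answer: 0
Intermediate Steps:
k = 18 (k = 10 + 8 = 18)
K(j, T) = 0
(-36*k)*K(0, 1) = -36*18*0 = -648*0 = 0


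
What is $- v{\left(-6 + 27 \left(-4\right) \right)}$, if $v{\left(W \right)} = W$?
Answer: $114$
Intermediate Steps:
$- v{\left(-6 + 27 \left(-4\right) \right)} = - (-6 + 27 \left(-4\right)) = - (-6 - 108) = \left(-1\right) \left(-114\right) = 114$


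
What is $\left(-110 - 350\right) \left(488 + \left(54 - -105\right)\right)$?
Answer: $-297620$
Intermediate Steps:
$\left(-110 - 350\right) \left(488 + \left(54 - -105\right)\right) = - 460 \left(488 + \left(54 + 105\right)\right) = - 460 \left(488 + 159\right) = \left(-460\right) 647 = -297620$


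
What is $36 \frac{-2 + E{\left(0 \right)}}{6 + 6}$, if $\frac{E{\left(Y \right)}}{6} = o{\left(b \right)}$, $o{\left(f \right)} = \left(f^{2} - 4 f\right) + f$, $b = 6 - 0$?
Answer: $318$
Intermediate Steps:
$b = 6$ ($b = 6 + 0 = 6$)
$o{\left(f \right)} = f^{2} - 3 f$
$E{\left(Y \right)} = 108$ ($E{\left(Y \right)} = 6 \cdot 6 \left(-3 + 6\right) = 6 \cdot 6 \cdot 3 = 6 \cdot 18 = 108$)
$36 \frac{-2 + E{\left(0 \right)}}{6 + 6} = 36 \frac{-2 + 108}{6 + 6} = 36 \cdot \frac{106}{12} = 36 \cdot 106 \cdot \frac{1}{12} = 36 \cdot \frac{53}{6} = 318$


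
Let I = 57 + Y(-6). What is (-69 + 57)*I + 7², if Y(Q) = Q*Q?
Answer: -1067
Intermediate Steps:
Y(Q) = Q²
I = 93 (I = 57 + (-6)² = 57 + 36 = 93)
(-69 + 57)*I + 7² = (-69 + 57)*93 + 7² = -12*93 + 49 = -1116 + 49 = -1067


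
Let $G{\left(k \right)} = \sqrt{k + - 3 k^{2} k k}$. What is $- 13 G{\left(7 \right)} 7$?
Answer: $- 182 i \sqrt{1799} \approx - 7719.5 i$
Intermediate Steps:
$G{\left(k \right)} = \sqrt{k - 3 k^{4}}$ ($G{\left(k \right)} = \sqrt{k + - 3 k^{3} k} = \sqrt{k - 3 k^{4}}$)
$- 13 G{\left(7 \right)} 7 = - 13 \sqrt{7 - 3 \cdot 7^{4}} \cdot 7 = - 13 \sqrt{7 - 7203} \cdot 7 = - 13 \sqrt{-7196} \cdot 7 = - 13 \cdot 2 i \sqrt{1799} \cdot 7 = - 26 i \sqrt{1799} \cdot 7 = - 182 i \sqrt{1799}$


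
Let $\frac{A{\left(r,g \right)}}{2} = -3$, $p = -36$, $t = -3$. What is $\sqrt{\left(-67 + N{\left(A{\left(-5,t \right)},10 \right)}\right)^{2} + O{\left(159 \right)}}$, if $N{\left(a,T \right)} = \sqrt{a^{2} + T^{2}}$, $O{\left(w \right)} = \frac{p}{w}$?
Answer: $\frac{\sqrt{12990989 - 752812 \sqrt{34}}}{53} \approx 55.336$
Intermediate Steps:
$A{\left(r,g \right)} = -6$ ($A{\left(r,g \right)} = 2 \left(-3\right) = -6$)
$O{\left(w \right)} = - \frac{36}{w}$
$N{\left(a,T \right)} = \sqrt{T^{2} + a^{2}}$
$\sqrt{\left(-67 + N{\left(A{\left(-5,t \right)},10 \right)}\right)^{2} + O{\left(159 \right)}} = \sqrt{\left(-67 + \sqrt{10^{2} + \left(-6\right)^{2}}\right)^{2} - \frac{36}{159}} = \sqrt{\left(-67 + \sqrt{100 + 36}\right)^{2} - \frac{12}{53}} = \sqrt{\left(-67 + \sqrt{136}\right)^{2} - \frac{12}{53}} = \sqrt{\left(-67 + 2 \sqrt{34}\right)^{2} - \frac{12}{53}} = \sqrt{- \frac{12}{53} + \left(-67 + 2 \sqrt{34}\right)^{2}}$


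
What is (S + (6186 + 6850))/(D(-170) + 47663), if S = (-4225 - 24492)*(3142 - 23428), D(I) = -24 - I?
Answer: 582566098/47809 ≈ 12185.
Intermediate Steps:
S = 582553062 (S = -28717*(-20286) = 582553062)
(S + (6186 + 6850))/(D(-170) + 47663) = (582553062 + (6186 + 6850))/((-24 - 1*(-170)) + 47663) = (582553062 + 13036)/((-24 + 170) + 47663) = 582566098/(146 + 47663) = 582566098/47809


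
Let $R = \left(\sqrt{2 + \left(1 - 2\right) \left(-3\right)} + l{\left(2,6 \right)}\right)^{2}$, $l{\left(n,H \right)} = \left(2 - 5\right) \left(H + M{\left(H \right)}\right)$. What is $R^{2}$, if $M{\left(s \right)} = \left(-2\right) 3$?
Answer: $25$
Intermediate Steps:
$M{\left(s \right)} = -6$
$l{\left(n,H \right)} = 18 - 3 H$ ($l{\left(n,H \right)} = \left(2 - 5\right) \left(H - 6\right) = - 3 \left(-6 + H\right) = 18 - 3 H$)
$R = 5$ ($R = \left(\sqrt{2 + \left(1 - 2\right) \left(-3\right)} + \left(18 - 18\right)\right)^{2} = \left(\sqrt{2 - -3} + \left(18 - 18\right)\right)^{2} = \left(\sqrt{2 + 3} + 0\right)^{2} = \left(\sqrt{5} + 0\right)^{2} = \left(\sqrt{5}\right)^{2} = 5$)
$R^{2} = 5^{2} = 25$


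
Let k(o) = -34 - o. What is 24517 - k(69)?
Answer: 24620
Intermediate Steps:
24517 - k(69) = 24517 - (-34 - 1*69) = 24517 - (-34 - 69) = 24517 - 1*(-103) = 24517 + 103 = 24620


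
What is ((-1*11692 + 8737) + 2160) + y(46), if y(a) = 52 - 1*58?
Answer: -801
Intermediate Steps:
y(a) = -6 (y(a) = 52 - 58 = -6)
((-1*11692 + 8737) + 2160) + y(46) = ((-1*11692 + 8737) + 2160) - 6 = ((-11692 + 8737) + 2160) - 6 = (-2955 + 2160) - 6 = -795 - 6 = -801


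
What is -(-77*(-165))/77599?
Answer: -12705/77599 ≈ -0.16373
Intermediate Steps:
-(-77*(-165))/77599 = -12705/77599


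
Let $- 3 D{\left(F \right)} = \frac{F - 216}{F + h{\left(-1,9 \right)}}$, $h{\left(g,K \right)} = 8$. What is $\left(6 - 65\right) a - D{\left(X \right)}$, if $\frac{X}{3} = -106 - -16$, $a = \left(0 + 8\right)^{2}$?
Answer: $- \frac{494575}{131} \approx -3775.4$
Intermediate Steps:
$a = 64$ ($a = 8^{2} = 64$)
$X = -270$ ($X = 3 \left(-106 - -16\right) = 3 \left(-106 + 16\right) = 3 \left(-90\right) = -270$)
$D{\left(F \right)} = - \frac{-216 + F}{3 \left(8 + F\right)}$ ($D{\left(F \right)} = - \frac{\left(F - 216\right) \frac{1}{F + 8}}{3} = - \frac{\left(F - 216\right) \frac{1}{8 + F}}{3} = - \frac{\left(-216 + F\right) \frac{1}{8 + F}}{3} = - \frac{\frac{1}{8 + F} \left(-216 + F\right)}{3} = - \frac{-216 + F}{3 \left(8 + F\right)}$)
$\left(6 - 65\right) a - D{\left(X \right)} = \left(6 - 65\right) 64 - \frac{216 - -270}{3 \left(8 - 270\right)} = \left(-59\right) 64 - \frac{216 + 270}{3 \left(-262\right)} = -3776 - \frac{1}{3} \left(- \frac{1}{262}\right) 486 = -3776 - - \frac{81}{131} = -3776 + \frac{81}{131} = - \frac{494575}{131}$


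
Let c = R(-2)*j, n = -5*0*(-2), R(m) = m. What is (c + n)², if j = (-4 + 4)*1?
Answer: 0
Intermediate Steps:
j = 0 (j = 0*1 = 0)
n = 0 (n = 0*(-2) = 0)
c = 0 (c = -2*0 = 0)
(c + n)² = (0 + 0)² = 0² = 0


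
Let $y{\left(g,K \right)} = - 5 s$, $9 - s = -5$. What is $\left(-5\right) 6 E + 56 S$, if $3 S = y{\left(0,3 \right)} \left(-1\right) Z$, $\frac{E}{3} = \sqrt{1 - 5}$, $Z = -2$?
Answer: $- \frac{7840}{3} - 180 i \approx -2613.3 - 180.0 i$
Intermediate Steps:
$s = 14$ ($s = 9 - -5 = 9 + 5 = 14$)
$E = 6 i$ ($E = 3 \sqrt{1 - 5} = 3 \sqrt{-4} = 3 \cdot 2 i = 6 i \approx 6.0 i$)
$y{\left(g,K \right)} = -70$ ($y{\left(g,K \right)} = \left(-5\right) 14 = -70$)
$S = - \frac{140}{3}$ ($S = \frac{\left(-70\right) \left(-1\right) \left(-2\right)}{3} = \frac{70 \left(-2\right)}{3} = \frac{1}{3} \left(-140\right) = - \frac{140}{3} \approx -46.667$)
$\left(-5\right) 6 E + 56 S = \left(-5\right) 6 \cdot 6 i + 56 \left(- \frac{140}{3}\right) = - 30 \cdot 6 i - \frac{7840}{3} = - 180 i - \frac{7840}{3} = - \frac{7840}{3} - 180 i$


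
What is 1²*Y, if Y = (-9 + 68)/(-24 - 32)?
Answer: -59/56 ≈ -1.0536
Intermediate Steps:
Y = -59/56 (Y = 59/(-56) = 59*(-1/56) = -59/56 ≈ -1.0536)
1²*Y = 1²*(-59/56) = 1*(-59/56) = -59/56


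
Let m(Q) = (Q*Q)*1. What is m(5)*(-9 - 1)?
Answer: -250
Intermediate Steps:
m(Q) = Q² (m(Q) = Q²*1 = Q²)
m(5)*(-9 - 1) = 5²*(-9 - 1) = 25*(-10) = -250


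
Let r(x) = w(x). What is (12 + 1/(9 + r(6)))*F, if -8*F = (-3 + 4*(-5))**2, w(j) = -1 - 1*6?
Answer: -13225/16 ≈ -826.56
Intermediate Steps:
w(j) = -7 (w(j) = -1 - 6 = -7)
r(x) = -7
F = -529/8 (F = -(-3 + 4*(-5))**2/8 = -(-3 - 20)**2/8 = -1/8*(-23)**2 = -1/8*529 = -529/8 ≈ -66.125)
(12 + 1/(9 + r(6)))*F = (12 + 1/(9 - 7))*(-529/8) = (12 + 1/2)*(-529/8) = (25/2)*(-529/8) = -13225/16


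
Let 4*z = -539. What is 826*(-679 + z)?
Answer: -1344315/2 ≈ -6.7216e+5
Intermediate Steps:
z = -539/4 (z = (1/4)*(-539) = -539/4 ≈ -134.75)
826*(-679 + z) = 826*(-679 - 539/4) = 826*(-3255/4) = -1344315/2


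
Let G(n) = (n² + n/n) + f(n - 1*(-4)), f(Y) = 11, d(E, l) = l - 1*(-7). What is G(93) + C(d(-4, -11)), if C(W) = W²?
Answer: 8677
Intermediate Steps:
d(E, l) = 7 + l (d(E, l) = l + 7 = 7 + l)
G(n) = 12 + n² (G(n) = (n² + n/n) + 11 = (n² + 1) + 11 = (1 + n²) + 11 = 12 + n²)
G(93) + C(d(-4, -11)) = (12 + 93²) + (7 - 11)² = (12 + 8649) + (-4)² = 8661 + 16 = 8677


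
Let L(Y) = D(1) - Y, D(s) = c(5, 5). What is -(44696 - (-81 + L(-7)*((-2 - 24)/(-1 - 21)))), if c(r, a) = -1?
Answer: -492469/11 ≈ -44770.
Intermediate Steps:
D(s) = -1
L(Y) = -1 - Y
-(44696 - (-81 + L(-7)*((-2 - 24)/(-1 - 21)))) = -(44696 - (-81 + (-1 - 1*(-7))*((-2 - 24)/(-1 - 21)))) = -(44696 - (-81 + (-1 + 7)*(-26/(-22)))) = -(44696 - (-81 + 6*(-26*(-1/22)))) = -(44696 - (-81 + 6*(13/11))) = -(44696 - (-81 + 78/11)) = -(44696 - 1*(-813/11)) = -(44696 + 813/11) = -1*492469/11 = -492469/11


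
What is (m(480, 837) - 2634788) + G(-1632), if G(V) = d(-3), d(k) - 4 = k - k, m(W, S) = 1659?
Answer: -2633125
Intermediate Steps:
d(k) = 4 (d(k) = 4 + (k - k) = 4 + 0 = 4)
G(V) = 4
(m(480, 837) - 2634788) + G(-1632) = (1659 - 2634788) + 4 = -2633129 + 4 = -2633125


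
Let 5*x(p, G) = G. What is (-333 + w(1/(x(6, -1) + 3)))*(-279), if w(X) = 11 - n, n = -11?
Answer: 86769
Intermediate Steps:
x(p, G) = G/5
w(X) = 22 (w(X) = 11 - 1*(-11) = 11 + 11 = 22)
(-333 + w(1/(x(6, -1) + 3)))*(-279) = (-333 + 22)*(-279) = -311*(-279) = 86769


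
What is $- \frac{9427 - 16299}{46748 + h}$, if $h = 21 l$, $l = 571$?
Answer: $\frac{6872}{58739} \approx 0.11699$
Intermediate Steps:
$h = 11991$ ($h = 21 \cdot 571 = 11991$)
$- \frac{9427 - 16299}{46748 + h} = - \frac{9427 - 16299}{46748 + 11991} = - \frac{-6872}{58739} = \left(-1\right) \left(- \frac{6872}{58739}\right) = \frac{6872}{58739}$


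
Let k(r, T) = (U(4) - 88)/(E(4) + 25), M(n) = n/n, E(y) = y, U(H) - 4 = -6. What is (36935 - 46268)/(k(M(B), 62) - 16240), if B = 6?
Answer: 270657/471050 ≈ 0.57458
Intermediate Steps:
U(H) = -2 (U(H) = 4 - 6 = -2)
M(n) = 1
k(r, T) = -90/29 (k(r, T) = (-2 - 88)/(4 + 25) = -90/29)
(36935 - 46268)/(k(M(B), 62) - 16240) = (36935 - 46268)/(-90/29 - 16240) = -9333/(-471050/29) = -9333*(-29/471050) = 270657/471050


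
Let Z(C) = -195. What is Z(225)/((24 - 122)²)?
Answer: -195/9604 ≈ -0.020304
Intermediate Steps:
Z(225)/((24 - 122)²) = -195/(24 - 122)² = -195/((-98)²) = -195/9604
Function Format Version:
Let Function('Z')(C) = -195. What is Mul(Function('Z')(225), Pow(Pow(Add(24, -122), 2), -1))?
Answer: Rational(-195, 9604) ≈ -0.020304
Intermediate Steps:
Mul(Function('Z')(225), Pow(Pow(Add(24, -122), 2), -1)) = Mul(-195, Pow(Pow(Add(24, -122), 2), -1)) = Mul(-195, Pow(Pow(-98, 2), -1)) = Mul(-195, Pow(9604, -1)) = Mul(-195, Rational(1, 9604)) = Rational(-195, 9604)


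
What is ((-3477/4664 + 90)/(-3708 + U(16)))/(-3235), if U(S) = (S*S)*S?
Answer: -416283/5854159520 ≈ -7.1109e-5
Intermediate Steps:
U(S) = S**3 (U(S) = S**2*S = S**3)
((-3477/4664 + 90)/(-3708 + U(16)))/(-3235) = ((-3477/4664 + 90)/(-3708 + 16**3))/(-3235) = ((-3477*1/4664 + 90)/(-3708 + 4096))*(-1/3235) = ((-3477/4664 + 90)/388)*(-1/3235) = ((416283/4664)*(1/388))*(-1/3235) = (416283/1809632)*(-1/3235) = -416283/5854159520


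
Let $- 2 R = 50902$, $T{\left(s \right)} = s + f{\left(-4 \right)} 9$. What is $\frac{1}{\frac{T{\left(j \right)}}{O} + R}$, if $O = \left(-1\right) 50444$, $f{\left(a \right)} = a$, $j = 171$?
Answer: $- \frac{50444}{1283850379} \approx -3.9291 \cdot 10^{-5}$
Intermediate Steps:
$O = -50444$
$T{\left(s \right)} = -36 + s$ ($T{\left(s \right)} = s - 36 = -36 + s$)
$R = -25451$ ($R = \left(- \frac{1}{2}\right) 50902 = -25451$)
$\frac{1}{\frac{T{\left(j \right)}}{O} + R} = \frac{1}{\frac{-36 + 171}{-50444} - 25451} = \frac{1}{135 \left(- \frac{1}{50444}\right) - 25451} = \frac{1}{- \frac{135}{50444} - 25451} = \frac{1}{- \frac{1283850379}{50444}} = - \frac{50444}{1283850379}$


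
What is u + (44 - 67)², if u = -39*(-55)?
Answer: 2674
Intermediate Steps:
u = 2145
u + (44 - 67)² = 2145 + (44 - 67)² = 2145 + (-23)² = 2145 + 529 = 2674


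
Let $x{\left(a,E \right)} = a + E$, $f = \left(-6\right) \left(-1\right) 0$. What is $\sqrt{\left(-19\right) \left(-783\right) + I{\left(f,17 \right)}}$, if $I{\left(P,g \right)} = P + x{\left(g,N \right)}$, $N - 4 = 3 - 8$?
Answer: $\sqrt{14893} \approx 122.04$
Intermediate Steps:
$f = 0$ ($f = 6 \cdot 0 = 0$)
$N = -1$ ($N = 4 + \left(3 - 8\right) = 4 - 5 = -1$)
$x{\left(a,E \right)} = E + a$
$I{\left(P,g \right)} = -1 + P + g$ ($I{\left(P,g \right)} = P + \left(-1 + g\right) = -1 + P + g$)
$\sqrt{\left(-19\right) \left(-783\right) + I{\left(f,17 \right)}} = \sqrt{\left(-19\right) \left(-783\right) + \left(-1 + 0 + 17\right)} = \sqrt{14877 + 16} = \sqrt{14893}$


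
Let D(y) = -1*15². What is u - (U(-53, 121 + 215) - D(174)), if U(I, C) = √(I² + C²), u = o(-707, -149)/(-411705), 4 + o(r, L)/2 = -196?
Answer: -18526645/82341 - √115705 ≈ -565.15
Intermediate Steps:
o(r, L) = -400 (o(r, L) = -8 + 2*(-196) = -8 - 392 = -400)
D(y) = -225 (D(y) = -1*225 = -225)
u = 80/82341 (u = -400/(-411705) = -400*(-1/411705) = 80/82341 ≈ 0.00097157)
U(I, C) = √(C² + I²)
u - (U(-53, 121 + 215) - D(174)) = 80/82341 - (√((121 + 215)² + (-53)²) - 1*(-225)) = 80/82341 - (√(336² + 2809) + 225) = 80/82341 - (√(112896 + 2809) + 225) = 80/82341 - (√115705 + 225) = 80/82341 - (225 + √115705) = 80/82341 + (-225 - √115705) = -18526645/82341 - √115705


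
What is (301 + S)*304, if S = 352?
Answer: 198512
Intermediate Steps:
(301 + S)*304 = (301 + 352)*304 = 653*304 = 198512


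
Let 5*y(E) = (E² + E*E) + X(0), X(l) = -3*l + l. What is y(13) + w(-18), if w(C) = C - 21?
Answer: 143/5 ≈ 28.600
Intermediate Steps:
X(l) = -2*l
y(E) = 2*E²/5 (y(E) = ((E² + E*E) - 2*0)/5 = ((E² + E²) + 0)/5 = (2*E² + 0)/5 = (2*E²)/5 = 2*E²/5)
w(C) = -21 + C
y(13) + w(-18) = (⅖)*13² + (-21 - 18) = (⅖)*169 - 39 = 338/5 - 39 = 143/5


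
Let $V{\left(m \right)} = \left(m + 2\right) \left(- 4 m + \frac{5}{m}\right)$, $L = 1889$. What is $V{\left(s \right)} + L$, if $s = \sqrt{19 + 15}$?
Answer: $1758 - \frac{131 \sqrt{34}}{17} \approx 1713.1$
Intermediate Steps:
$s = \sqrt{34} \approx 5.8309$
$V{\left(m \right)} = \left(2 + m\right) \left(- 4 m + \frac{5}{m}\right)$
$V{\left(s \right)} + L = \left(5 - 8 \sqrt{34} - 4 \left(\sqrt{34}\right)^{2} + \frac{10}{\sqrt{34}}\right) + 1889 = \left(5 - 8 \sqrt{34} - 136 + 10 \frac{\sqrt{34}}{34}\right) + 1889 = \left(5 - 8 \sqrt{34} - 136 + \frac{5 \sqrt{34}}{17}\right) + 1889 = \left(-131 - \frac{131 \sqrt{34}}{17}\right) + 1889 = 1758 - \frac{131 \sqrt{34}}{17}$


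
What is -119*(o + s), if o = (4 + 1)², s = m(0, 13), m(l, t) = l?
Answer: -2975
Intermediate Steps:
s = 0
o = 25 (o = 5² = 25)
-119*(o + s) = -119*(25 + 0) = -119*25 = -2975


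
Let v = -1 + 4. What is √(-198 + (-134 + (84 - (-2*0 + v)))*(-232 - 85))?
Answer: √16603 ≈ 128.85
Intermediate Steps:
v = 3
√(-198 + (-134 + (84 - (-2*0 + v)))*(-232 - 85)) = √(-198 + (-134 + (84 - (-2*0 + 3)))*(-232 - 85)) = √(-198 + (-134 + (84 - (0 + 3)))*(-317)) = √(-198 + (-134 + (84 - 1*3))*(-317)) = √(-198 + (-134 + (84 - 3))*(-317)) = √(-198 + (-134 + 81)*(-317)) = √(-198 - 53*(-317)) = √(-198 + 16801) = √16603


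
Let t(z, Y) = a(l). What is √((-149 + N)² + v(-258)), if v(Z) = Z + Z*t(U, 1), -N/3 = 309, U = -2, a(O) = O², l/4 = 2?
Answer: √1141006 ≈ 1068.2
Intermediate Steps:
l = 8 (l = 4*2 = 8)
N = -927 (N = -3*309 = -927)
t(z, Y) = 64 (t(z, Y) = 8² = 64)
v(Z) = 65*Z (v(Z) = Z + Z*64 = Z + 64*Z = 65*Z)
√((-149 + N)² + v(-258)) = √((-149 - 927)² + 65*(-258)) = √((-1076)² - 16770) = √(1157776 - 16770) = √1141006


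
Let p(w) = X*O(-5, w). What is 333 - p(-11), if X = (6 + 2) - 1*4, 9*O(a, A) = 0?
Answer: 333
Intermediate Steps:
O(a, A) = 0 (O(a, A) = (1/9)*0 = 0)
X = 4 (X = 8 - 4 = 4)
p(w) = 0 (p(w) = 4*0 = 0)
333 - p(-11) = 333 - 1*0 = 333 + 0 = 333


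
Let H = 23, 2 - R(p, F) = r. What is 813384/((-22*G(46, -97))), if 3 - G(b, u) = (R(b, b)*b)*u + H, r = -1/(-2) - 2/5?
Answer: -14220/3253 ≈ -4.3714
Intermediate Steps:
r = ⅒ (r = -1*(-½) - 2*⅕ = ½ - ⅖ = ⅒ ≈ 0.10000)
R(p, F) = 19/10 (R(p, F) = 2 - 1*⅒ = 2 - ⅒ = 19/10)
G(b, u) = -20 - 19*b*u/10 (G(b, u) = 3 - ((19*b/10)*u + 23) = 3 - (19*b*u/10 + 23) = 3 - (23 + 19*b*u/10) = 3 + (-23 - 19*b*u/10) = -20 - 19*b*u/10)
813384/((-22*G(46, -97))) = 813384/((-22*(-20 - 19/10*46*(-97)))) = 813384/((-22*(-20 + 42389/5))) = 813384/((-22*42289/5)) = 813384/(-930358/5) = 813384*(-5/930358) = -14220/3253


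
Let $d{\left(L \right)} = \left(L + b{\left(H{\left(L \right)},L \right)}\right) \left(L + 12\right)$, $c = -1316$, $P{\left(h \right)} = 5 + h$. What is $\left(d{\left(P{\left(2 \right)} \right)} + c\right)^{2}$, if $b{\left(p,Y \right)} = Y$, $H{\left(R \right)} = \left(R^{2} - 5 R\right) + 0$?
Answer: $1102500$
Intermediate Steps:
$H{\left(R \right)} = R^{2} - 5 R$
$d{\left(L \right)} = 2 L \left(12 + L\right)$ ($d{\left(L \right)} = \left(L + L\right) \left(L + 12\right) = 2 L \left(12 + L\right)$)
$\left(d{\left(P{\left(2 \right)} \right)} + c\right)^{2} = \left(2 \left(5 + 2\right) \left(12 + \left(5 + 2\right)\right) - 1316\right)^{2} = \left(2 \cdot 7 \left(12 + 7\right) - 1316\right)^{2} = \left(2 \cdot 7 \cdot 19 - 1316\right)^{2} = \left(266 - 1316\right)^{2} = \left(-1050\right)^{2} = 1102500$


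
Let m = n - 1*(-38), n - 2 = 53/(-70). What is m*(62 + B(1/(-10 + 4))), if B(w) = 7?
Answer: 189543/70 ≈ 2707.8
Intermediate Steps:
n = 87/70 (n = 2 + 53/(-70) = 2 + 53*(-1/70) = 2 - 53/70 = 87/70 ≈ 1.2429)
m = 2747/70 (m = 87/70 - 1*(-38) = 87/70 + 38 = 2747/70 ≈ 39.243)
m*(62 + B(1/(-10 + 4))) = 2747*(62 + 7)/70 = (2747/70)*69 = 189543/70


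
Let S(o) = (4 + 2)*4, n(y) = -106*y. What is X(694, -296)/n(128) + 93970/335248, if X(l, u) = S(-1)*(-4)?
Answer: 319133/1110509 ≈ 0.28738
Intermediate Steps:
S(o) = 24 (S(o) = 6*4 = 24)
X(l, u) = -96 (X(l, u) = 24*(-4) = -96)
X(694, -296)/n(128) + 93970/335248 = -96/((-106*128)) + 93970/335248 = -96/(-13568) + 93970*(1/335248) = -96*(-1/13568) + 46985/167624 = 3/424 + 46985/167624 = 319133/1110509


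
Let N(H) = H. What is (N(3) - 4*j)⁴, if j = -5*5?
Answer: 112550881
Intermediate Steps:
j = -25
(N(3) - 4*j)⁴ = (3 - 4*(-25))⁴ = (3 + 100)⁴ = 103⁴ = 112550881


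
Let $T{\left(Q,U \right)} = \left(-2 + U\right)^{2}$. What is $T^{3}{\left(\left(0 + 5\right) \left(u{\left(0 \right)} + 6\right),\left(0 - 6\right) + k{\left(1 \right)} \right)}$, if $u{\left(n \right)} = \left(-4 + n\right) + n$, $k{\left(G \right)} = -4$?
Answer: $2985984$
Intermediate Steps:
$u{\left(n \right)} = -4 + 2 n$
$T^{3}{\left(\left(0 + 5\right) \left(u{\left(0 \right)} + 6\right),\left(0 - 6\right) + k{\left(1 \right)} \right)} = \left(\left(-2 + \left(\left(0 - 6\right) - 4\right)\right)^{2}\right)^{3} = \left(\left(-2 - 10\right)^{2}\right)^{3} = \left(\left(-12\right)^{2}\right)^{3} = 144^{3} = 2985984$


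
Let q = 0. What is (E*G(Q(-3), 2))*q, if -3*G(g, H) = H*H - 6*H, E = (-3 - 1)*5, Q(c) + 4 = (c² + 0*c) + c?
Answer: 0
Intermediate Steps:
Q(c) = -4 + c + c² (Q(c) = -4 + ((c² + 0*c) + c) = -4 + ((c² + 0) + c) = -4 + (c² + c) = -4 + (c + c²) = -4 + c + c²)
E = -20 (E = -4*5 = -20)
G(g, H) = 2*H - H²/3 (G(g, H) = -(H*H - 6*H)/3 = -(H² - 6*H)/3 = 2*H - H²/3)
(E*G(Q(-3), 2))*q = -20*2*(6 - 1*2)/3*0 = -20*2*(6 - 2)/3*0 = -20*2*4/3*0 = -20*8/3*0 = -160/3*0 = 0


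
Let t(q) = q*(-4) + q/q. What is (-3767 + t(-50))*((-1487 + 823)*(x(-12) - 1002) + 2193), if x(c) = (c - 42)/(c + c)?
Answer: -2375052282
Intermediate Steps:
t(q) = 1 - 4*q (t(q) = -4*q + 1 = 1 - 4*q)
x(c) = (-42 + c)/(2*c) (x(c) = (-42 + c)/((2*c)) = (-42 + c)*(1/(2*c)) = (-42 + c)/(2*c))
(-3767 + t(-50))*((-1487 + 823)*(x(-12) - 1002) + 2193) = (-3767 + (1 - 4*(-50)))*((-1487 + 823)*((1/2)*(-42 - 12)/(-12) - 1002) + 2193) = (-3767 + (1 + 200))*(-664*((1/2)*(-1/12)*(-54) - 1002) + 2193) = (-3767 + 201)*(-664*(9/4 - 1002) + 2193) = -3566*(-664*(-3999/4) + 2193) = -3566*(663834 + 2193) = -3566*666027 = -2375052282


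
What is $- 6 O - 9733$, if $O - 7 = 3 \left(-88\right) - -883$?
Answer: $-13489$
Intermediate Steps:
$O = 626$ ($O = 7 + \left(3 \left(-88\right) - -883\right) = 7 + \left(-264 + 883\right) = 7 + 619 = 626$)
$- 6 O - 9733 = \left(-6\right) 626 - 9733 = -3756 - 9733 = -13489$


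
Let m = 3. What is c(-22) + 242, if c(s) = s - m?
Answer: 217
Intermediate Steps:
c(s) = -3 + s (c(s) = s - 1*3 = s - 3 = -3 + s)
c(-22) + 242 = (-3 - 22) + 242 = -25 + 242 = 217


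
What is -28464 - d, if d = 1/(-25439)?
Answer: -724095695/25439 ≈ -28464.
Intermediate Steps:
d = -1/25439 ≈ -3.9310e-5
-28464 - d = -28464 - 1*(-1/25439) = -28464 + 1/25439 = -724095695/25439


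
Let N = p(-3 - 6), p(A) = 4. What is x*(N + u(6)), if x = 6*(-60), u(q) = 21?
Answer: -9000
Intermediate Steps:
N = 4
x = -360
x*(N + u(6)) = -360*(4 + 21) = -360*25 = -9000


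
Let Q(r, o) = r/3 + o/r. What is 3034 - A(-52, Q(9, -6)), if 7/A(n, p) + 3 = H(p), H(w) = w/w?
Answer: 6075/2 ≈ 3037.5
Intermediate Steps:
H(w) = 1
Q(r, o) = r/3 + o/r (Q(r, o) = r*(⅓) + o/r = r/3 + o/r)
A(n, p) = -7/2 (A(n, p) = 7/(-3 + 1) = 7/(-2) = 7*(-½) = -7/2)
3034 - A(-52, Q(9, -6)) = 3034 - 1*(-7/2) = 3034 + 7/2 = 6075/2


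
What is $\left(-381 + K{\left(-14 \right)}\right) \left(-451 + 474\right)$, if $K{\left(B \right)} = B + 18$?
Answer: $-8671$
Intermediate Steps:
$K{\left(B \right)} = 18 + B$
$\left(-381 + K{\left(-14 \right)}\right) \left(-451 + 474\right) = \left(-381 + \left(18 - 14\right)\right) \left(-451 + 474\right) = \left(-381 + 4\right) 23 = \left(-377\right) 23 = -8671$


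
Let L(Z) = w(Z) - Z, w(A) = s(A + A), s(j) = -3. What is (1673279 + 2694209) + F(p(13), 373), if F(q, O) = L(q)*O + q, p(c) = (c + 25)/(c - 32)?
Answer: 4367113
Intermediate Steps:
w(A) = -3
p(c) = (25 + c)/(-32 + c)
L(Z) = -3 - Z
F(q, O) = q + O*(-3 - q) (F(q, O) = (-3 - q)*O + q = O*(-3 - q) + q = q + O*(-3 - q))
(1673279 + 2694209) + F(p(13), 373) = (1673279 + 2694209) + ((25 + 13)/(-32 + 13) - 1*373*(3 + (25 + 13)/(-32 + 13))) = 4367488 + (38/(-19) - 1*373*(3 + 38/(-19))) = 4367488 + (-1/19*38 - 1*373*(3 - 1/19*38)) = 4367488 + (-2 - 1*373*(3 - 2)) = 4367488 + (-2 - 1*373*1) = 4367488 + (-2 - 373) = 4367488 - 375 = 4367113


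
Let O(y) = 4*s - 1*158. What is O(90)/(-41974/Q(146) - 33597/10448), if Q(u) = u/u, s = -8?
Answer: 1985120/438577949 ≈ 0.0045263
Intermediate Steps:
Q(u) = 1
O(y) = -190 (O(y) = 4*(-8) - 1*158 = -32 - 158 = -190)
O(90)/(-41974/Q(146) - 33597/10448) = -190/(-41974/1 - 33597/10448) = -190/(-41974*1 - 33597*1/10448) = -190/(-41974 - 33597/10448) = -190/(-438577949/10448) = -190*(-10448/438577949) = 1985120/438577949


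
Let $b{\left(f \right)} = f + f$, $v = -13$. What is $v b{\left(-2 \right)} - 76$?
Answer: $-24$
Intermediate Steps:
$b{\left(f \right)} = 2 f$
$v b{\left(-2 \right)} - 76 = - 13 \cdot 2 \left(-2\right) - 76 = \left(-13\right) \left(-4\right) - 76 = 52 - 76 = -24$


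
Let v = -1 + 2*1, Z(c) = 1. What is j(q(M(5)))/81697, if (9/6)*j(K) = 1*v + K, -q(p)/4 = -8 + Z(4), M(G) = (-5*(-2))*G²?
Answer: 58/245091 ≈ 0.00023665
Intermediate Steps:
M(G) = 10*G²
v = 1 (v = -1 + 2 = 1)
q(p) = 28 (q(p) = -4*(-8 + 1) = -4*(-7) = 28)
j(K) = ⅔ + 2*K/3 (j(K) = 2*(1*1 + K)/3 = 2*(1 + K)/3 = ⅔ + 2*K/3)
j(q(M(5)))/81697 = (⅔ + (⅔)*28)/81697 = (⅔ + 56/3)*(1/81697) = (58/3)*(1/81697) = 58/245091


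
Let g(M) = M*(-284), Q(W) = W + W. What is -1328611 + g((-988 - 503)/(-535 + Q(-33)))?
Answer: -798918655/601 ≈ -1.3293e+6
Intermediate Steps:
Q(W) = 2*W
g(M) = -284*M
-1328611 + g((-988 - 503)/(-535 + Q(-33))) = -1328611 - 284*(-988 - 503)/(-535 + 2*(-33)) = -1328611 - (-423444)/(-535 - 66) = -1328611 - (-423444)/(-601) = -1328611 - (-423444)*(-1)/601 = -1328611 - 284*1491/601 = -1328611 - 423444/601 = -798918655/601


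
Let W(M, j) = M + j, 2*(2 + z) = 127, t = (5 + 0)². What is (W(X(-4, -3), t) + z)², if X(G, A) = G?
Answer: 27225/4 ≈ 6806.3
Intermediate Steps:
t = 25 (t = 5² = 25)
z = 123/2 (z = -2 + (½)*127 = -2 + 127/2 = 123/2 ≈ 61.500)
(W(X(-4, -3), t) + z)² = ((-4 + 25) + 123/2)² = (21 + 123/2)² = (165/2)² = 27225/4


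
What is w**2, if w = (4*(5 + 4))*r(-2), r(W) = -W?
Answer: 5184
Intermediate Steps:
w = 72 (w = (4*(5 + 4))*(-1*(-2)) = (4*9)*2 = 36*2 = 72)
w**2 = 72**2 = 5184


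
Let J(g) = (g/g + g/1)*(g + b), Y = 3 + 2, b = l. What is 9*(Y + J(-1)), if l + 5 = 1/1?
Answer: 45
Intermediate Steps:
l = -4 (l = -5 + 1/1 = -5 + 1 = -4)
b = -4
Y = 5
J(g) = (1 + g)*(-4 + g) (J(g) = (g/g + g/1)*(g - 4) = (1 + g*1)*(-4 + g) = (1 + g)*(-4 + g))
9*(Y + J(-1)) = 9*(5 + (-4 + (-1)² - 3*(-1))) = 9*(5 + (-4 + 1 + 3)) = 9*(5 + 0) = 9*5 = 45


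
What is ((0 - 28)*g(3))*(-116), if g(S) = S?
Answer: 9744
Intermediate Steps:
((0 - 28)*g(3))*(-116) = ((0 - 28)*3)*(-116) = -28*3*(-116) = -84*(-116) = 9744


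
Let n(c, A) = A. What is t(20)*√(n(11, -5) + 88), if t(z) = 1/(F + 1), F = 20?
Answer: √83/21 ≈ 0.43383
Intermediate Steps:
t(z) = 1/21 (t(z) = 1/(20 + 1) = 1/21)
t(20)*√(n(11, -5) + 88) = √(-5 + 88)/21 = √83/21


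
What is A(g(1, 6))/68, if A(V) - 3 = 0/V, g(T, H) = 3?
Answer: 3/68 ≈ 0.044118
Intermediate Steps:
A(V) = 3 (A(V) = 3 + 0/V = 3 + 0 = 3)
A(g(1, 6))/68 = 3/68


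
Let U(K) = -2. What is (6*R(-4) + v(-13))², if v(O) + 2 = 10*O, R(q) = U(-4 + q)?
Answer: 20736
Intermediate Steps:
R(q) = -2
v(O) = -2 + 10*O
(6*R(-4) + v(-13))² = (6*(-2) + (-2 + 10*(-13)))² = (-12 + (-2 - 130))² = (-12 - 132)² = (-144)² = 20736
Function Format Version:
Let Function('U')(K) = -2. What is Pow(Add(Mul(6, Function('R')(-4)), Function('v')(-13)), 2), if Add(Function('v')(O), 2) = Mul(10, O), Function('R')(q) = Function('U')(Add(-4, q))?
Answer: 20736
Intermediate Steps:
Function('R')(q) = -2
Function('v')(O) = Add(-2, Mul(10, O))
Pow(Add(Mul(6, Function('R')(-4)), Function('v')(-13)), 2) = Pow(Add(Mul(6, -2), Add(-2, Mul(10, -13))), 2) = Pow(Add(-12, Add(-2, -130)), 2) = Pow(Add(-12, -132), 2) = Pow(-144, 2) = 20736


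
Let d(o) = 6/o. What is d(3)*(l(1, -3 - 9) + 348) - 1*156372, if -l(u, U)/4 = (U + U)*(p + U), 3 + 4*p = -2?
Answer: -158220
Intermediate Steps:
p = -5/4 (p = -3/4 + (1/4)*(-2) = -3/4 - 1/2 = -5/4 ≈ -1.2500)
l(u, U) = -8*U*(-5/4 + U) (l(u, U) = -4*(U + U)*(-5/4 + U) = -4*2*U*(-5/4 + U) = -8*U*(-5/4 + U))
d(3)*(l(1, -3 - 9) + 348) - 1*156372 = (6/3)*(2*(-3 - 9)*(5 - 4*(-3 - 9)) + 348) - 1*156372 = (6*(1/3))*(2*(-12)*(5 - 4*(-12)) + 348) - 156372 = 2*(2*(-12)*(5 + 48) + 348) - 156372 = 2*(2*(-12)*53 + 348) - 156372 = 2*(-1272 + 348) - 156372 = 2*(-924) - 156372 = -1848 - 156372 = -158220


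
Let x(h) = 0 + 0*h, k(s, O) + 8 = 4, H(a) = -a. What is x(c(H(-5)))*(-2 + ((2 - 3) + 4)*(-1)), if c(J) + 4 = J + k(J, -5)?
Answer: 0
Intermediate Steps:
k(s, O) = -4 (k(s, O) = -8 + 4 = -4)
c(J) = -8 + J (c(J) = -4 + (J - 4) = -4 + (-4 + J) = -8 + J)
x(h) = 0 (x(h) = 0 + 0 = 0)
x(c(H(-5)))*(-2 + ((2 - 3) + 4)*(-1)) = 0*(-2 + ((2 - 3) + 4)*(-1)) = 0*(-2 + (-1 + 4)*(-1)) = 0*(-2 + 3*(-1)) = 0*(-2 - 3) = 0*(-5) = 0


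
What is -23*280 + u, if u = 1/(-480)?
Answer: -3091201/480 ≈ -6440.0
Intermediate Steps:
u = -1/480 ≈ -0.0020833
-23*280 + u = -23*280 - 1/480 = -6440 - 1/480 = -3091201/480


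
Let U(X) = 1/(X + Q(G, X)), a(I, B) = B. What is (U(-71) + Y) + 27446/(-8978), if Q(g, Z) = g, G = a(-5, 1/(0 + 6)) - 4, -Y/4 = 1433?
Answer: -11559384213/2015561 ≈ -5735.1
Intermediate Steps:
Y = -5732 (Y = -4*1433 = -5732)
G = -23/6 (G = 1/(0 + 6) - 4 = 1/6 - 4 = -23/6 ≈ -3.8333)
U(X) = 1/(-23/6 + X) (U(X) = 1/(X - 23/6) = 1/(-23/6 + X))
(U(-71) + Y) + 27446/(-8978) = (6/(-23 + 6*(-71)) - 5732) + 27446/(-8978) = (6/(-23 - 426) - 5732) + 27446*(-1/8978) = (6/(-449) - 5732) - 13723/4489 = (6*(-1/449) - 5732) - 13723/4489 = (-6/449 - 5732) - 13723/4489 = -2573674/449 - 13723/4489 = -11559384213/2015561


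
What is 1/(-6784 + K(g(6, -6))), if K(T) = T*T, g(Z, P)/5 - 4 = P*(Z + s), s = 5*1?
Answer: 1/89316 ≈ 1.1196e-5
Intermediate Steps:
s = 5
g(Z, P) = 20 + 5*P*(5 + Z) (g(Z, P) = 20 + 5*(P*(Z + 5)) = 20 + 5*(P*(5 + Z)) = 20 + 5*P*(5 + Z))
K(T) = T²
1/(-6784 + K(g(6, -6))) = 1/(-6784 + (20 + 25*(-6) + 5*(-6)*6)²) = 1/(-6784 + (20 - 150 - 180)²) = 1/(-6784 + (-310)²) = 1/(-6784 + 96100) = 1/89316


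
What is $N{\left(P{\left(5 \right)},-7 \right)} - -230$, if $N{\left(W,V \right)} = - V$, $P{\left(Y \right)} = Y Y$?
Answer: $237$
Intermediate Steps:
$P{\left(Y \right)} = Y^{2}$
$N{\left(P{\left(5 \right)},-7 \right)} - -230 = \left(-1\right) \left(-7\right) - -230 = 7 + 230 = 237$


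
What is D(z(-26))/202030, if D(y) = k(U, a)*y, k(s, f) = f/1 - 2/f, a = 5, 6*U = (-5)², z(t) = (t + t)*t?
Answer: 15548/505075 ≈ 0.030784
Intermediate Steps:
z(t) = 2*t² (z(t) = (2*t)*t = 2*t²)
U = 25/6 (U = (⅙)*(-5)² = (⅙)*25 = 25/6 ≈ 4.1667)
k(s, f) = f - 2/f (k(s, f) = f*1 - 2/f = f - 2/f)
D(y) = 23*y/5 (D(y) = (5 - 2/5)*y = (5 - 2*⅕)*y = (5 - ⅖)*y = 23*y/5)
D(z(-26))/202030 = (23*(2*(-26)²)/5)/202030 = (23*(2*676)/5)*(1/202030) = ((23/5)*1352)*(1/202030) = (31096/5)*(1/202030) = 15548/505075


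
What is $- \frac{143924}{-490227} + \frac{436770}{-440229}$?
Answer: $- \frac{50252309398}{71937380661} \approx -0.69856$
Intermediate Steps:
$- \frac{143924}{-490227} + \frac{436770}{-440229} = \left(-143924\right) \left(- \frac{1}{490227}\right) + 436770 \left(- \frac{1}{440229}\right) = \frac{143924}{490227} - \frac{145590}{146743} = - \frac{50252309398}{71937380661}$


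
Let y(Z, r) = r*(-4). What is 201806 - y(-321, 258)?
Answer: 202838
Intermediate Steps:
y(Z, r) = -4*r
201806 - y(-321, 258) = 201806 - (-4)*258 = 201806 - 1*(-1032) = 201806 + 1032 = 202838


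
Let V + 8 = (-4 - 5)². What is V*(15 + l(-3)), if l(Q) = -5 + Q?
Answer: 511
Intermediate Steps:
V = 73 (V = -8 + (-4 - 5)² = -8 + (-9)² = -8 + 81 = 73)
V*(15 + l(-3)) = 73*(15 + (-5 - 3)) = 73*(15 - 8) = 73*7 = 511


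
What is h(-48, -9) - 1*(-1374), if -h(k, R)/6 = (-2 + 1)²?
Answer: 1368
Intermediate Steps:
h(k, R) = -6 (h(k, R) = -6*(-2 + 1)² = -6*(-1)² = -6*1 = -6)
h(-48, -9) - 1*(-1374) = -6 - 1*(-1374) = -6 + 1374 = 1368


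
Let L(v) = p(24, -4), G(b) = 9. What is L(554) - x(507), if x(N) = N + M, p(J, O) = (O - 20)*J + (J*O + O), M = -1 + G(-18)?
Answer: -1191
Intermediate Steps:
M = 8 (M = -1 + 9 = 8)
p(J, O) = O + J*O + J*(-20 + O) (p(J, O) = (-20 + O)*J + (O + J*O) = J*(-20 + O) + (O + J*O) = O + J*O + J*(-20 + O))
L(v) = -676 (L(v) = -4 - 20*24 + 2*24*(-4) = -4 - 480 - 192 = -676)
x(N) = 8 + N (x(N) = N + 8 = 8 + N)
L(554) - x(507) = -676 - (8 + 507) = -676 - 1*515 = -676 - 515 = -1191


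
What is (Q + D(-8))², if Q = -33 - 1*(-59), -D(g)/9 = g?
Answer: 9604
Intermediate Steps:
D(g) = -9*g
Q = 26 (Q = -33 + 59 = 26)
(Q + D(-8))² = (26 - 9*(-8))² = (26 + 72)² = 98² = 9604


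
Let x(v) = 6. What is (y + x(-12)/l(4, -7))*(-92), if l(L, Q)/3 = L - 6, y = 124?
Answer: -11316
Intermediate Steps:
l(L, Q) = -18 + 3*L (l(L, Q) = 3*(L - 6) = 3*(-6 + L) = -18 + 3*L)
(y + x(-12)/l(4, -7))*(-92) = (124 + 6/(-18 + 3*4))*(-92) = (124 + 6/(-18 + 12))*(-92) = (124 + 6/(-6))*(-92) = (124 + 6*(-⅙))*(-92) = (124 - 1)*(-92) = 123*(-92) = -11316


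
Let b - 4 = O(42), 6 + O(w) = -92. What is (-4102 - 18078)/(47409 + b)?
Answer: -4436/9463 ≈ -0.46877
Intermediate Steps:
O(w) = -98 (O(w) = -6 - 92 = -98)
b = -94 (b = 4 - 98 = -94)
(-4102 - 18078)/(47409 + b) = (-4102 - 18078)/(47409 - 94) = -22180/47315 = -22180*1/47315 = -4436/9463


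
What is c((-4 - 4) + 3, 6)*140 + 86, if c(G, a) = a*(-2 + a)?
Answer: 3446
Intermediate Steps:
c((-4 - 4) + 3, 6)*140 + 86 = (6*(-2 + 6))*140 + 86 = (6*4)*140 + 86 = 24*140 + 86 = 3360 + 86 = 3446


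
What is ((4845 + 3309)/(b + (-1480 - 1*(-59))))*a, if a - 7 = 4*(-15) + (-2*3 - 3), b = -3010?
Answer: 168516/1477 ≈ 114.09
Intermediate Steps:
a = -62 (a = 7 + (4*(-15) + (-2*3 - 3)) = 7 + (-60 + (-6 - 3)) = 7 + (-60 - 9) = 7 - 69 = -62)
((4845 + 3309)/(b + (-1480 - 1*(-59))))*a = ((4845 + 3309)/(-3010 + (-1480 - 1*(-59))))*(-62) = (8154/(-3010 + (-1480 + 59)))*(-62) = (8154/(-3010 - 1421))*(-62) = (8154/(-4431))*(-62) = (8154*(-1/4431))*(-62) = -2718/1477*(-62) = 168516/1477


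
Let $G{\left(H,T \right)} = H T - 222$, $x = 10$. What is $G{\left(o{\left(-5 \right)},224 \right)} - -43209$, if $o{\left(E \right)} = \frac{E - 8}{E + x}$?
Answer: $\frac{212023}{5} \approx 42405.0$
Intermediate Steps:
$o{\left(E \right)} = \frac{-8 + E}{10 + E}$ ($o{\left(E \right)} = \frac{E - 8}{E + 10} = \frac{-8 + E}{10 + E}$)
$G{\left(H,T \right)} = -222 + H T$
$G{\left(o{\left(-5 \right)},224 \right)} - -43209 = \left(-222 + \frac{-8 - 5}{10 - 5} \cdot 224\right) - -43209 = \left(-222 + \frac{1}{5} \left(-13\right) 224\right) + 43209 = \left(-222 - \frac{2912}{5}\right) + 43209 = - \frac{4022}{5} + 43209 = \frac{212023}{5}$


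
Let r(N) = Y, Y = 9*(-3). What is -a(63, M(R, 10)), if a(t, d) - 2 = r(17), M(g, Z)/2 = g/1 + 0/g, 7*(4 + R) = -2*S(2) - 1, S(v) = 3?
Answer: 25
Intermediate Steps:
Y = -27
r(N) = -27
R = -5 (R = -4 + (-2*3 - 1)/7 = -4 + (-6 - 1)/7 = -4 + (⅐)*(-7) = -4 - 1 = -5)
M(g, Z) = 2*g (M(g, Z) = 2*(g/1 + 0/g) = 2*(g*1 + 0) = 2*(g + 0) = 2*g)
a(t, d) = -25 (a(t, d) = 2 - 27 = -25)
-a(63, M(R, 10)) = -1*(-25) = 25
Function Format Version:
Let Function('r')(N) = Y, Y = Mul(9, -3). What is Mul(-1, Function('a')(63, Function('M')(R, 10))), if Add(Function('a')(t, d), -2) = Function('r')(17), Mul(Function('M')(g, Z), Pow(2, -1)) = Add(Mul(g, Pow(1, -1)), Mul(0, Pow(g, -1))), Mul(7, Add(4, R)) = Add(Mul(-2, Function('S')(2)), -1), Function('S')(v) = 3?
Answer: 25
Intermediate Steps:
Y = -27
Function('r')(N) = -27
R = -5 (R = Add(-4, Mul(Rational(1, 7), Add(Mul(-2, 3), -1))) = Add(-4, Mul(Rational(1, 7), Add(-6, -1))) = Add(-4, Mul(Rational(1, 7), -7)) = Add(-4, -1) = -5)
Function('M')(g, Z) = Mul(2, g) (Function('M')(g, Z) = Mul(2, Add(Mul(g, Pow(1, -1)), Mul(0, Pow(g, -1)))) = Mul(2, Add(Mul(g, 1), 0)) = Mul(2, Add(g, 0)) = Mul(2, g))
Function('a')(t, d) = -25 (Function('a')(t, d) = Add(2, -27) = -25)
Mul(-1, Function('a')(63, Function('M')(R, 10))) = Mul(-1, -25) = 25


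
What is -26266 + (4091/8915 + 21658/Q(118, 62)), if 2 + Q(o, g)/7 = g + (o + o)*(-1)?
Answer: -20619633817/784520 ≈ -26283.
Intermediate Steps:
Q(o, g) = -14 - 14*o + 7*g (Q(o, g) = -14 + 7*(g + (o + o)*(-1)) = -14 + 7*(g + (2*o)*(-1)) = -14 + 7*(g - 2*o) = -14 + (-14*o + 7*g) = -14 - 14*o + 7*g)
-26266 + (4091/8915 + 21658/Q(118, 62)) = -26266 + (4091/8915 + 21658/(-14 - 14*118 + 7*62)) = -26266 + (4091*(1/8915) + 21658/(-14 - 1652 + 434)) = -26266 + (4091/8915 + 21658/(-1232)) = -26266 + (4091/8915 + 21658*(-1/1232)) = -26266 + (4091/8915 - 1547/88) = -26266 - 13431497/784520 = -20619633817/784520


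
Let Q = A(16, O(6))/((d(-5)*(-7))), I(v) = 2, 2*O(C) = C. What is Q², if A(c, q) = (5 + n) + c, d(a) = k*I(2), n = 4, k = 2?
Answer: 625/784 ≈ 0.79719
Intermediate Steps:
O(C) = C/2
d(a) = 4 (d(a) = 2*2 = 4)
A(c, q) = 9 + c (A(c, q) = (5 + 4) + c = 9 + c)
Q = -25/28 (Q = (9 + 16)/((4*(-7))) = 25/(-28) = 25*(-1/28) = -25/28 ≈ -0.89286)
Q² = (-25/28)² = 625/784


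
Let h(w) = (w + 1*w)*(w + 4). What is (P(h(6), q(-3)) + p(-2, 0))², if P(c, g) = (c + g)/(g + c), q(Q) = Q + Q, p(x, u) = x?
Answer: 1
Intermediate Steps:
q(Q) = 2*Q
h(w) = 2*w*(4 + w) (h(w) = (w + w)*(4 + w) = (2*w)*(4 + w) = 2*w*(4 + w))
P(c, g) = 1 (P(c, g) = (c + g)/(c + g) = 1)
(P(h(6), q(-3)) + p(-2, 0))² = (1 - 2)² = (-1)² = 1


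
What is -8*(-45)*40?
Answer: 14400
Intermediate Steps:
-8*(-45)*40 = 360*40 = 14400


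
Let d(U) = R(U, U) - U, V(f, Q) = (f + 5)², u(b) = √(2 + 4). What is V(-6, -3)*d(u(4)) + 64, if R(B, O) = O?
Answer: 64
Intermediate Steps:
u(b) = √6
V(f, Q) = (5 + f)²
d(U) = 0 (d(U) = U - U = 0)
V(-6, -3)*d(u(4)) + 64 = (5 - 6)²*0 + 64 = (-1)²*0 + 64 = 1*0 + 64 = 0 + 64 = 64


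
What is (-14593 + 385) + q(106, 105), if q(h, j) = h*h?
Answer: -2972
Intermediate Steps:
q(h, j) = h**2
(-14593 + 385) + q(106, 105) = (-14593 + 385) + 106**2 = -14208 + 11236 = -2972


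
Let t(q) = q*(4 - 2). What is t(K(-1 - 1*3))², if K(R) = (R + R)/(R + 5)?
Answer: 256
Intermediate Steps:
K(R) = 2*R/(5 + R) (K(R) = (2*R)/(5 + R) = 2*R/(5 + R))
t(q) = 2*q (t(q) = q*2 = 2*q)
t(K(-1 - 1*3))² = (2*(2*(-1 - 1*3)/(5 + (-1 - 1*3))))² = (2*(2*(-1 - 3)/(5 + (-1 - 3))))² = (2*(2*(-4)/(5 - 4)))² = (2*(2*(-4)/1))² = (2*(2*(-4)*1))² = (2*(-8))² = (-16)² = 256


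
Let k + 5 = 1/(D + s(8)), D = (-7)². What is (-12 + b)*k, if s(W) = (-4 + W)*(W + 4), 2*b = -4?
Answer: 6776/97 ≈ 69.856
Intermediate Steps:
b = -2 (b = (½)*(-4) = -2)
D = 49
s(W) = (-4 + W)*(4 + W)
k = -484/97 (k = -5 + 1/(49 + (-16 + 8²)) = -5 + 1/(49 + (-16 + 64)) = -5 + 1/(49 + 48) = -5 + 1/97 = -484/97 ≈ -4.9897)
(-12 + b)*k = (-12 - 2)*(-484/97) = -14*(-484/97) = 6776/97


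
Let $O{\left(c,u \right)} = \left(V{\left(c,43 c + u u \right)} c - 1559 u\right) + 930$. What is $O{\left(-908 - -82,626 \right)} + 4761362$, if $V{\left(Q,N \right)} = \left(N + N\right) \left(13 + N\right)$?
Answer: $-209796821276978$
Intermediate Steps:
$V{\left(Q,N \right)} = 2 N \left(13 + N\right)$
$O{\left(c,u \right)} = 930 - 1559 u + 2 c \left(u^{2} + 43 c\right) \left(13 + u^{2} + 43 c\right)$ ($O{\left(c,u \right)} = \left(2 \left(43 c + u u\right) \left(13 + \left(43 c + u u\right)\right) c - 1559 u\right) + 930 = \left(2 \left(43 c + u^{2}\right) \left(13 + \left(43 c + u^{2}\right)\right) c - 1559 u\right) + 930 = \left(2 \left(u^{2} + 43 c\right) \left(13 + \left(u^{2} + 43 c\right)\right) c - 1559 u\right) + 930 = \left(2 \left(u^{2} + 43 c\right) \left(13 + u^{2} + 43 c\right) c - 1559 u\right) + 930 = \left(2 c \left(u^{2} + 43 c\right) \left(13 + u^{2} + 43 c\right) - 1559 u\right) + 930 = \left(- 1559 u + 2 c \left(u^{2} + 43 c\right) \left(13 + u^{2} + 43 c\right)\right) + 930 = 930 - 1559 u + 2 c \left(u^{2} + 43 c\right) \left(13 + u^{2} + 43 c\right)$)
$O{\left(-908 - -82,626 \right)} + 4761362 = \left(930 - 975934 + 2 \left(-908 - -82\right) \left(626^{2} + 43 \left(-908 - -82\right)\right) \left(13 + 626^{2} + 43 \left(-908 - -82\right)\right)\right) + 4761362 = \left(930 - 975934 + 2 \left(-908 + 82\right) \left(391876 + 43 \left(-908 + 82\right)\right) \left(13 + 391876 + 43 \left(-908 + 82\right)\right)\right) + 4761362 = \left(930 - 975934 + 2 \left(-826\right) \left(391876 + 43 \left(-826\right)\right) \left(13 + 391876 + 43 \left(-826\right)\right)\right) + 4761362 = \left(930 - 975934 + 2 \left(-826\right) \left(391876 - 35518\right) \left(13 + 391876 - 35518\right)\right) + 4761362 = \left(930 - 975934 + 2 \left(-826\right) 356358 \cdot 356371\right) + 4761362 = \left(930 - 975934 - 209796825063336\right) + 4761362 = -209796826038340 + 4761362 = -209796821276978$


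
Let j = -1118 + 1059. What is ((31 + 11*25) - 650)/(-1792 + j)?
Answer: 344/1851 ≈ 0.18585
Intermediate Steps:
j = -59
((31 + 11*25) - 650)/(-1792 + j) = ((31 + 11*25) - 650)/(-1792 - 59) = ((31 + 275) - 650)/(-1851) = (306 - 650)*(-1/1851) = -344*(-1/1851) = 344/1851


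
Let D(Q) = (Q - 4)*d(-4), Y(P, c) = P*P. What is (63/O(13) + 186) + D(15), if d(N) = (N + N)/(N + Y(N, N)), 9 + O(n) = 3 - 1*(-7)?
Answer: 725/3 ≈ 241.67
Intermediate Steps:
Y(P, c) = P**2
O(n) = 1 (O(n) = -9 + (3 - 1*(-7)) = -9 + (3 + 7) = -9 + 10 = 1)
d(N) = 2*N/(N + N**2) (d(N) = (N + N)/(N + N**2) = (2*N)/(N + N**2) = 2*N/(N + N**2))
D(Q) = 8/3 - 2*Q/3 (D(Q) = (Q - 4)*(2/(1 - 4)) = (-4 + Q)*(2/(-3)) = (-4 + Q)*(2*(-1/3)) = (-4 + Q)*(-2/3) = 8/3 - 2*Q/3)
(63/O(13) + 186) + D(15) = (63/1 + 186) + (8/3 - 2/3*15) = (63*1 + 186) + (8/3 - 10) = (63 + 186) - 22/3 = 249 - 22/3 = 725/3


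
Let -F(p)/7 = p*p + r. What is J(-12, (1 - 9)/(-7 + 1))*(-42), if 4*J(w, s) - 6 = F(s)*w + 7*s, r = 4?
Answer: -5257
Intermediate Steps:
F(p) = -28 - 7*p² (F(p) = -7*(p*p + 4) = -7*(p² + 4) = -7*(4 + p²) = -28 - 7*p²)
J(w, s) = 3/2 + 7*s/4 + w*(-28 - 7*s²)/4 (J(w, s) = 3/2 + ((-28 - 7*s²)*w + 7*s)/4 = 3/2 + (w*(-28 - 7*s²) + 7*s)/4 = 3/2 + (7*s + w*(-28 - 7*s²))/4 = 3/2 + (7*s/4 + w*(-28 - 7*s²)/4) = 3/2 + 7*s/4 + w*(-28 - 7*s²)/4)
J(-12, (1 - 9)/(-7 + 1))*(-42) = (3/2 + 7*((1 - 9)/(-7 + 1))/4 - 7/4*(-12)*(4 + ((1 - 9)/(-7 + 1))²))*(-42) = (3/2 + 7*(-8/(-6))/4 - 7/4*(-12)*(4 + (-8/(-6))²))*(-42) = (3/2 + 7*(-8*(-⅙))/4 - 7/4*(-12)*(4 + (-8*(-⅙))²))*(-42) = (3/2 + (7/4)*(4/3) - 7/4*(-12)*(4 + (4/3)²))*(-42) = (3/2 + 7/3 - 7/4*(-12)*(4 + 16/9))*(-42) = (3/2 + 7/3 - 7/4*(-12)*52/9)*(-42) = (3/2 + 7/3 + 364/3)*(-42) = (751/6)*(-42) = -5257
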